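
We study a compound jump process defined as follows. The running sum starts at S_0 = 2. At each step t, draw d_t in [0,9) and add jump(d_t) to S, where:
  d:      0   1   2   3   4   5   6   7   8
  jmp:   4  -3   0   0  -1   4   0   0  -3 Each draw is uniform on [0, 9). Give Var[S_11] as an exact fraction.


5038/81

Outcome values over d=0..8: [4, -3, 0, 0, -1, 4, 0, 0, -3]
Σy = 1, Σy² = 51, M = 9
μ = 1/9 = 1/9,  σ² = 51/9 − (1/9)² = 458/81
Independent increments: Var[S_11] = 11·σ² = 11·(458/81) = 5038/81


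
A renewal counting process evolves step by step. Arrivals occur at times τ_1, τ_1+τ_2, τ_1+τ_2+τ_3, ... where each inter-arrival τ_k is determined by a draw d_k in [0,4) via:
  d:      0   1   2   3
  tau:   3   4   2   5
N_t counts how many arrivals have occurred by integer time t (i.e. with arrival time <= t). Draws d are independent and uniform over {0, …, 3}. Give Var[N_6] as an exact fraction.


Inter-arrival values over d=0..3: [3, 4, 2, 5]
Each d has probability 1/4, so the pmf of τ is: f(2) = 1/4, f(3) = 1/4, f(4) = 1/4, f(5) = 1/4
Let p_n(j) = P(N_n = j), with p_0 = [1]. Condition on τ_1: p_n(0) = P(τ > n), and for j >= 1, p_n(j) = Σ_{k<=n} f(k)·p_{n−k}(j−1)
p_1 = [1]  (j = 0)
p_2 = [3/4, 1/4]  (j = 0..1)
p_3 = [1/2, 1/2]  (j = 0..1)
p_4 = [1/4, 11/16, 1/16]  (j = 0..2)
p_5 = [0, 13/16, 3/16]  (j = 0..2)
p_6 = [0, 5/8, 23/64, 1/64]  (j = 0..3)
E[N_6] = Σ j·p_6(j) = 89/64;  E[N_6²] = Σ j²·p_6(j) = 141/64
Var[N_6] = 141/64 − (89/64)² = 1103/4096

1103/4096


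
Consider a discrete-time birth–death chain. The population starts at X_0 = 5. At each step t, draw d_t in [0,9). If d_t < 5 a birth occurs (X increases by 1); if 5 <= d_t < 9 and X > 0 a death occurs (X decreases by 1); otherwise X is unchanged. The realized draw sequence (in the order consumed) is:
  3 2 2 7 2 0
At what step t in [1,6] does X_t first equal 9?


6

t=0: X=5, d=3 → birth, X_1=6
t=1: X=6, d=2 → birth, X_2=7
t=2: X=7, d=2 → birth, X_3=8
t=3: X=8, d=7 → death, X_4=7
t=4: X=7, d=2 → birth, X_5=8
t=5: X=8, d=0 → birth, X_6=9


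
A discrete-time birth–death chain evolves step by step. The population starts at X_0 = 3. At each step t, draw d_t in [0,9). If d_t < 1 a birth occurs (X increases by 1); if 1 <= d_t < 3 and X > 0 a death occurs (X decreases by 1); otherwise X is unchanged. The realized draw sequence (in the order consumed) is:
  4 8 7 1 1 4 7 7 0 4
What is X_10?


2

t=0: X=3, d=4 → hold, X_1=3
t=1: X=3, d=8 → hold, X_2=3
t=2: X=3, d=7 → hold, X_3=3
t=3: X=3, d=1 → death, X_4=2
t=4: X=2, d=1 → death, X_5=1
t=5: X=1, d=4 → hold, X_6=1
t=6: X=1, d=7 → hold, X_7=1
t=7: X=1, d=7 → hold, X_8=1
t=8: X=1, d=0 → birth, X_9=2
t=9: X=2, d=4 → hold, X_10=2


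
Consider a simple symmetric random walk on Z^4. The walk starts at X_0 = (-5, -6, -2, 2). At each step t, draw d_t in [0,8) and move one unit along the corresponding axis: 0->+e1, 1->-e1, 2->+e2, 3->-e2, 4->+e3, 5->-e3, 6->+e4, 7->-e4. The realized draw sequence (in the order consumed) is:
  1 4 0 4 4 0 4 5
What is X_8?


(-4, -6, 1, 2)

t=0: X=(-5, -6, -2, 2), d=1 → -e1, X_1=(-6, -6, -2, 2)
t=1: X=(-6, -6, -2, 2), d=4 → +e3, X_2=(-6, -6, -1, 2)
t=2: X=(-6, -6, -1, 2), d=0 → +e1, X_3=(-5, -6, -1, 2)
t=3: X=(-5, -6, -1, 2), d=4 → +e3, X_4=(-5, -6, 0, 2)
t=4: X=(-5, -6, 0, 2), d=4 → +e3, X_5=(-5, -6, 1, 2)
t=5: X=(-5, -6, 1, 2), d=0 → +e1, X_6=(-4, -6, 1, 2)
t=6: X=(-4, -6, 1, 2), d=4 → +e3, X_7=(-4, -6, 2, 2)
t=7: X=(-4, -6, 2, 2), d=5 → -e3, X_8=(-4, -6, 1, 2)


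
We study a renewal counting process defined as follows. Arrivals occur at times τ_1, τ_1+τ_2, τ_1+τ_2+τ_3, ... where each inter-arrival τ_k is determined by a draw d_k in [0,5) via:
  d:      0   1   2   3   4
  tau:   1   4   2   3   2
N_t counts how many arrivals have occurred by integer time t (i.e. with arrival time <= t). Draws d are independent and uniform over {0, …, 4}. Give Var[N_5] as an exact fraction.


5118034/9765625

Inter-arrival values over d=0..4: [1, 4, 2, 3, 2]
Each d has probability 1/5, so the pmf of τ is: f(1) = 1/5, f(2) = 2/5, f(3) = 1/5, f(4) = 1/5
Let p_n(j) = P(N_n = j), with p_0 = [1]. Condition on τ_1: p_n(0) = P(τ > n), and for j >= 1, p_n(j) = Σ_{k<=n} f(k)·p_{n−k}(j−1)
p_1 = [4/5, 1/5]  (j = 0..1)
p_2 = [2/5, 14/25, 1/25]  (j = 0..2)
p_3 = [1/5, 3/5, 24/125, 1/125]  (j = 0..3)
p_4 = [0, 14/25, 48/125, 34/625, 1/625]  (j = 0..4)
p_5 = [0, 8/25, 63/125, 101/625, 44/3125, 1/3125]  (j = 0..5)
E[N_5] = Σ j·p_5(j) = 5846/3125;  E[N_5²] = Σ j²·p_5(j) = 12574/3125
Var[N_5] = 12574/3125 − (5846/3125)² = 5118034/9765625


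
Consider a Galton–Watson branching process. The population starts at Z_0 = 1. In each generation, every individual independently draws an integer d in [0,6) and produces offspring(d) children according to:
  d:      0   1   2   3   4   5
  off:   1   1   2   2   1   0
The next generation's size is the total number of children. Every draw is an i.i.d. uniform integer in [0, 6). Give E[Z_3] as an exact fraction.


Outcome values over d=0..5: [1, 1, 2, 2, 1, 0]
Σy = 7, Σy² = 11, M = 6
μ = 7/6 = 7/6,  σ² = 11/6 − (7/6)² = 17/36
E[Z_0] = 1
E[Z_1] = 7/6·E[Z_0] = 7/6
E[Z_2] = 7/6·E[Z_1] = 49/36
E[Z_3] = 7/6·E[Z_2] = 343/216

343/216


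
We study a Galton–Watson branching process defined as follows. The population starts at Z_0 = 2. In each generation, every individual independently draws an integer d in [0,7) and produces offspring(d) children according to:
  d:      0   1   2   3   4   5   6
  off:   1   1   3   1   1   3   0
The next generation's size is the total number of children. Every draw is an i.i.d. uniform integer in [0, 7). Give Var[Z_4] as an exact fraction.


273564000/5764801

Outcome values over d=0..6: [1, 1, 3, 1, 1, 3, 0]
Σy = 10, Σy² = 22, M = 7
μ = 10/7 = 10/7,  σ² = 22/7 − (10/7)² = 54/49
V_0 = 0, E_0 = 2
V_1 = 54/49·E_0 + (10/7)²·V_0 = 108/49;  E_1 = 20/7
V_2 = 54/49·E_1 + (10/7)²·V_1 = 18360/2401;  E_2 = 200/49
V_3 = 54/49·E_2 + (10/7)²·V_2 = 2365200/117649;  E_3 = 2000/343
V_4 = 54/49·E_3 + (10/7)²·V_3 = 273564000/5764801;  E_4 = 20000/2401


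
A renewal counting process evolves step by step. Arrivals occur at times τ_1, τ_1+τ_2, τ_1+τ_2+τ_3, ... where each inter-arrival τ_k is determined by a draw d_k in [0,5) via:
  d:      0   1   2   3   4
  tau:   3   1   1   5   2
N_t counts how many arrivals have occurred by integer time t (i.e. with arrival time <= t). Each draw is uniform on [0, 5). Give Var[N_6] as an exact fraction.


Inter-arrival values over d=0..4: [3, 1, 1, 5, 2]
Each d has probability 1/5, so the pmf of τ is: f(1) = 2/5, f(2) = 1/5, f(3) = 1/5, f(5) = 1/5
Let p_n(j) = P(N_n = j), with p_0 = [1]. Condition on τ_1: p_n(0) = P(τ > n), and for j >= 1, p_n(j) = Σ_{k<=n} f(k)·p_{n−k}(j−1)
p_1 = [3/5, 2/5]  (j = 0..1)
p_2 = [2/5, 11/25, 4/25]  (j = 0..2)
p_3 = [1/5, 12/25, 32/125, 8/125]  (j = 0..3)
p_4 = [1/5, 7/25, 9/25, 84/625, 16/625]  (j = 0..4)
p_5 = [0, 2/5, 37/125, 142/625, 208/3125, 32/3125]  (j = 0..5)
p_6 = [0, 1/5, 49/125, 151/625, 408/3125, 496/15625, 64/15625]  (j = 0..6)
E[N_6] = Σ j·p_6(j) = 37724/15625;  E[N_6²] = Σ j²·p_6(j) = 108944/15625
Var[N_6] = 108944/15625 − (37724/15625)² = 279149824/244140625

279149824/244140625


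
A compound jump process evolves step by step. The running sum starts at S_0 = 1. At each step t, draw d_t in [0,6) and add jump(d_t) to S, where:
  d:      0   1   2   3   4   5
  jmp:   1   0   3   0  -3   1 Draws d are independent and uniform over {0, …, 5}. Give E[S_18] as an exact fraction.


Outcome values over d=0..5: [1, 0, 3, 0, -3, 1]
Σy = 2, Σy² = 20, M = 6
μ = 2/6 = 1/3,  σ² = 20/6 − (1/3)² = 29/9
E[S_18] = 1 + 18·(1/3) = 7

7


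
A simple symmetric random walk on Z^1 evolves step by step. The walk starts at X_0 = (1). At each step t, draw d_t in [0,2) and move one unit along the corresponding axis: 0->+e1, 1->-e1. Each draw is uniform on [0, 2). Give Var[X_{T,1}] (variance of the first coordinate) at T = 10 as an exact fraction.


Outcome values over d=0..1: [1, -1]
Σy = 0, Σy² = 2, M = 2
μ = 0/2 = 0,  σ² = 2/2 − (0)² = 1
Independent increments: Var[X_10] = 10·σ² = 10·(1) = 10

10


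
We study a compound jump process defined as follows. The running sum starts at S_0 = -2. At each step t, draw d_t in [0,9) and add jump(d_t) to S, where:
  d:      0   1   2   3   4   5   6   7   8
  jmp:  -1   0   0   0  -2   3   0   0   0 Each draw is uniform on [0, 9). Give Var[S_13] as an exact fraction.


182/9

Outcome values over d=0..8: [-1, 0, 0, 0, -2, 3, 0, 0, 0]
Σy = 0, Σy² = 14, M = 9
μ = 0/9 = 0,  σ² = 14/9 − (0)² = 14/9
Independent increments: Var[S_13] = 13·σ² = 13·(14/9) = 182/9


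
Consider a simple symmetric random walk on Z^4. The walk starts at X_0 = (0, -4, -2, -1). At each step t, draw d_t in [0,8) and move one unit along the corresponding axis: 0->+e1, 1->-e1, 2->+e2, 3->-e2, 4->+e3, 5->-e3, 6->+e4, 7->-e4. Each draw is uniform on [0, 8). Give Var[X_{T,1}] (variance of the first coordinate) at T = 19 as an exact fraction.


Outcome values over d=0..7: [1, -1, 0, 0, 0, 0, 0, 0]
Σy = 0, Σy² = 2, M = 8
μ = 0/8 = 0,  σ² = 2/8 − (0)² = 1/4
Independent increments: Var[X_19] = 19·σ² = 19·(1/4) = 19/4

19/4


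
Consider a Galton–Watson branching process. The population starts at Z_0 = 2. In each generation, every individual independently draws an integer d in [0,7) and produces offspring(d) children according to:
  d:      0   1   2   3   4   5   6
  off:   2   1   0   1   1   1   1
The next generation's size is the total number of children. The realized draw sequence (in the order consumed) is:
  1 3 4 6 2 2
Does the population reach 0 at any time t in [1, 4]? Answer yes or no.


gen 0: Z_0=2, draws=[1, 3], offspring=[1, 1], Z_1=2
gen 1: Z_1=2, draws=[4, 6], offspring=[1, 1], Z_2=2
gen 2: Z_2=2, draws=[2, 2], offspring=[0, 0], Z_3=0
gen 3: Z_3=0, draws=[], offspring=[], Z_4=0

yes


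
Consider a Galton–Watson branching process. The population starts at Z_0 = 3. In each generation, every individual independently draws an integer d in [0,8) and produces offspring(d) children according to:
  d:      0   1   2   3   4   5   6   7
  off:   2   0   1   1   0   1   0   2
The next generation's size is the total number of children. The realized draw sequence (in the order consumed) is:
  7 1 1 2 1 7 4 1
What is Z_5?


0

gen 0: Z_0=3, draws=[7, 1, 1], offspring=[2, 0, 0], Z_1=2
gen 1: Z_1=2, draws=[2, 1], offspring=[1, 0], Z_2=1
gen 2: Z_2=1, draws=[7], offspring=[2], Z_3=2
gen 3: Z_3=2, draws=[4, 1], offspring=[0, 0], Z_4=0
gen 4: Z_4=0, draws=[], offspring=[], Z_5=0


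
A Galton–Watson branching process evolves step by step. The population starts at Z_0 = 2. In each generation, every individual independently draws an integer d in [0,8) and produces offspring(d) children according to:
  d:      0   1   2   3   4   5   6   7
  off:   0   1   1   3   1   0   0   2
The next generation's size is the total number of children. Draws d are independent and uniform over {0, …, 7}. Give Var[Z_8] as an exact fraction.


Outcome values over d=0..7: [0, 1, 1, 3, 1, 0, 0, 2]
Σy = 8, Σy² = 16, M = 8
μ = 8/8 = 1,  σ² = 16/8 − (1)² = 1
V_0 = 0, E_0 = 2
V_1 = 1·E_0 + (1)²·V_0 = 2;  E_1 = 2
V_2 = 1·E_1 + (1)²·V_1 = 4;  E_2 = 2
V_3 = 1·E_2 + (1)²·V_2 = 6;  E_3 = 2
V_4 = 1·E_3 + (1)²·V_3 = 8;  E_4 = 2
V_5 = 1·E_4 + (1)²·V_4 = 10;  E_5 = 2
V_6 = 1·E_5 + (1)²·V_5 = 12;  E_6 = 2
V_7 = 1·E_6 + (1)²·V_6 = 14;  E_7 = 2
V_8 = 1·E_7 + (1)²·V_7 = 16;  E_8 = 2

16


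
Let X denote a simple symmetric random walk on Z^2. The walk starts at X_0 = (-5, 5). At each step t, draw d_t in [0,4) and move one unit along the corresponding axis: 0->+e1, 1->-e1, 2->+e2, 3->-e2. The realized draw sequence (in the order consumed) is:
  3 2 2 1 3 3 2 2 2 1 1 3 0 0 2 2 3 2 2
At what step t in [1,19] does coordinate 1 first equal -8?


11

t=0: X=(-5, 5), d=3 → -e2, X_1=(-5, 4)
t=1: X=(-5, 4), d=2 → +e2, X_2=(-5, 5)
t=2: X=(-5, 5), d=2 → +e2, X_3=(-5, 6)
t=3: X=(-5, 6), d=1 → -e1, X_4=(-6, 6)
t=4: X=(-6, 6), d=3 → -e2, X_5=(-6, 5)
t=5: X=(-6, 5), d=3 → -e2, X_6=(-6, 4)
t=6: X=(-6, 4), d=2 → +e2, X_7=(-6, 5)
t=7: X=(-6, 5), d=2 → +e2, X_8=(-6, 6)
t=8: X=(-6, 6), d=2 → +e2, X_9=(-6, 7)
t=9: X=(-6, 7), d=1 → -e1, X_10=(-7, 7)
t=10: X=(-7, 7), d=1 → -e1, X_11=(-8, 7)
t=11: X=(-8, 7), d=3 → -e2, X_12=(-8, 6)
t=12: X=(-8, 6), d=0 → +e1, X_13=(-7, 6)
t=13: X=(-7, 6), d=0 → +e1, X_14=(-6, 6)
t=14: X=(-6, 6), d=2 → +e2, X_15=(-6, 7)
t=15: X=(-6, 7), d=2 → +e2, X_16=(-6, 8)
t=16: X=(-6, 8), d=3 → -e2, X_17=(-6, 7)
t=17: X=(-6, 7), d=2 → +e2, X_18=(-6, 8)
t=18: X=(-6, 8), d=2 → +e2, X_19=(-6, 9)


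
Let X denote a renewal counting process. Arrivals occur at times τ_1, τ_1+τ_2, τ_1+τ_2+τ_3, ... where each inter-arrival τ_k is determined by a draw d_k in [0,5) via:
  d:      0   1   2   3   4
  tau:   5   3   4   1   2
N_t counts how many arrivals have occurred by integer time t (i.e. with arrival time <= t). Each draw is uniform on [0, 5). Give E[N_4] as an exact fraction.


671/625

Inter-arrival values over d=0..4: [5, 3, 4, 1, 2]
Each d has probability 1/5, so the pmf of τ is: f(1) = 1/5, f(2) = 1/5, f(3) = 1/5, f(4) = 1/5, f(5) = 1/5
Renewal equation for m(n) = E[N_n]: condition on τ_1 = k (if k <= n, one arrival plus a fresh copy on the remaining n−k steps): m(n) = F(n) + Σ_{k<=n} f(k)·m(n−k), where F(n) = P(τ <= n) and m(0) = 0
m(1) = F(1) = 1/5
m(2) = F(2) + f(1)·m(1) = 2/5 + 1/5·1/5 = 11/25
m(3) = F(3) + f(1)·m(2) + f(2)·m(1) = 3/5 + 1/5·11/25 + 1/5·1/5 = 91/125
m(4) = F(4) + f(1)·m(3) + f(2)·m(2) + f(3)·m(1) = 4/5 + 1/5·91/125 + 1/5·11/25 + 1/5·1/5 = 671/625
E[N_4] = m(4) = 671/625


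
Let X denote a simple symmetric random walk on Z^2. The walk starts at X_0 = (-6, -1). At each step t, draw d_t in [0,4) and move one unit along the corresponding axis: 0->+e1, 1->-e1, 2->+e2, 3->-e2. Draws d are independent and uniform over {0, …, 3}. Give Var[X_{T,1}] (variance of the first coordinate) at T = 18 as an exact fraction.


9

Outcome values over d=0..3: [1, -1, 0, 0]
Σy = 0, Σy² = 2, M = 4
μ = 0/4 = 0,  σ² = 2/4 − (0)² = 1/2
Independent increments: Var[X_18] = 18·σ² = 18·(1/2) = 9


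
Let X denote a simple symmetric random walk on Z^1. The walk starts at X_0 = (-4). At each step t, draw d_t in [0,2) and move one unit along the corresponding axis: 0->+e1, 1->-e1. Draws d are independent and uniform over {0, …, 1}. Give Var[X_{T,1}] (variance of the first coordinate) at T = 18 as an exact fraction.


18

Outcome values over d=0..1: [1, -1]
Σy = 0, Σy² = 2, M = 2
μ = 0/2 = 0,  σ² = 2/2 − (0)² = 1
Independent increments: Var[X_18] = 18·σ² = 18·(1) = 18


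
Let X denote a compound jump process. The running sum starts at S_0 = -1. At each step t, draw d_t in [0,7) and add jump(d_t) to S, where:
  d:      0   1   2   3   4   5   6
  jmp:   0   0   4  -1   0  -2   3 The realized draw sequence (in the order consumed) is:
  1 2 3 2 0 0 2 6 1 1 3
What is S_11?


12

t=0: S=-1, d=1, jump=0, S_1=-1
t=1: S=-1, d=2, jump=4, S_2=3
t=2: S=3, d=3, jump=-1, S_3=2
t=3: S=2, d=2, jump=4, S_4=6
t=4: S=6, d=0, jump=0, S_5=6
t=5: S=6, d=0, jump=0, S_6=6
t=6: S=6, d=2, jump=4, S_7=10
t=7: S=10, d=6, jump=3, S_8=13
t=8: S=13, d=1, jump=0, S_9=13
t=9: S=13, d=1, jump=0, S_10=13
t=10: S=13, d=3, jump=-1, S_11=12


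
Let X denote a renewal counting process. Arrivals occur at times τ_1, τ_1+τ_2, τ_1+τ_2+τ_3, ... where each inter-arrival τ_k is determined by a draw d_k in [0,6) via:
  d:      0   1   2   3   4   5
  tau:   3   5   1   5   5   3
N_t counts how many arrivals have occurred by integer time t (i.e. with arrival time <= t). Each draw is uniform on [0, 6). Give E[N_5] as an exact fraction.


9115/7776

Inter-arrival values over d=0..5: [3, 5, 1, 5, 5, 3]
Each d has probability 1/6, so the pmf of τ is: f(1) = 1/6, f(3) = 1/3, f(5) = 1/2
Renewal equation for m(n) = E[N_n]: condition on τ_1 = k (if k <= n, one arrival plus a fresh copy on the remaining n−k steps): m(n) = F(n) + Σ_{k<=n} f(k)·m(n−k), where F(n) = P(τ <= n) and m(0) = 0
m(1) = F(1) = 1/6
m(2) = F(2) + f(1)·m(1) = 1/6 + 1/6·1/6 = 7/36
m(3) = F(3) + f(1)·m(2) = 1/2 + 1/6·7/36 = 115/216
m(4) = F(4) + f(1)·m(3) + f(3)·m(1) = 1/2 + 1/6·115/216 + 1/3·1/6 = 835/1296
m(5) = F(5) + f(1)·m(4) + f(3)·m(2) = 1 + 1/6·835/1296 + 1/3·7/36 = 9115/7776
E[N_5] = m(5) = 9115/7776


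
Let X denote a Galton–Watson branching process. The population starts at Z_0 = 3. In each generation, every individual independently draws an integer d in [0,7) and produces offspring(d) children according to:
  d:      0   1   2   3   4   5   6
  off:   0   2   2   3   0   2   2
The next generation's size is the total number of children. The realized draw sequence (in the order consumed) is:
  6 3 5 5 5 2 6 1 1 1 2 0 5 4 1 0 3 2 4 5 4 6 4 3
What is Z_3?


gen 0: Z_0=3, draws=[6, 3, 5], offspring=[2, 3, 2], Z_1=7
gen 1: Z_1=7, draws=[5, 5, 2, 6, 1, 1, 1], offspring=[2, 2, 2, 2, 2, 2, 2], Z_2=14
gen 2: Z_2=14, draws=[2, 0, 5, 4, 1, 0, 3, 2, 4, 5, 4, 6, 4, 3], offspring=[2, 0, 2, 0, 2, 0, 3, 2, 0, 2, 0, 2, 0, 3], Z_3=18

18


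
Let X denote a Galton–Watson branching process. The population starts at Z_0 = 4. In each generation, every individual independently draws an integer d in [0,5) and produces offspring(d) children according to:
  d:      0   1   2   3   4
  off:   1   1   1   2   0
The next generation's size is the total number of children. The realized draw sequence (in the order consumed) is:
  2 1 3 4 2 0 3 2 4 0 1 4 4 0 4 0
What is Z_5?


gen 0: Z_0=4, draws=[2, 1, 3, 4], offspring=[1, 1, 2, 0], Z_1=4
gen 1: Z_1=4, draws=[2, 0, 3, 2], offspring=[1, 1, 2, 1], Z_2=5
gen 2: Z_2=5, draws=[4, 0, 1, 4, 4], offspring=[0, 1, 1, 0, 0], Z_3=2
gen 3: Z_3=2, draws=[0, 4], offspring=[1, 0], Z_4=1
gen 4: Z_4=1, draws=[0], offspring=[1], Z_5=1

1


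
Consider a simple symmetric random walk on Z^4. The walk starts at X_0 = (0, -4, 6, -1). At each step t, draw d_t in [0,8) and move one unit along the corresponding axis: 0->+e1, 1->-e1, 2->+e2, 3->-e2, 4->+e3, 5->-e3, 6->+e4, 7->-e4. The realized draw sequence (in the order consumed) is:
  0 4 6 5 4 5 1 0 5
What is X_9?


(1, -4, 5, 0)

t=0: X=(0, -4, 6, -1), d=0 → +e1, X_1=(1, -4, 6, -1)
t=1: X=(1, -4, 6, -1), d=4 → +e3, X_2=(1, -4, 7, -1)
t=2: X=(1, -4, 7, -1), d=6 → +e4, X_3=(1, -4, 7, 0)
t=3: X=(1, -4, 7, 0), d=5 → -e3, X_4=(1, -4, 6, 0)
t=4: X=(1, -4, 6, 0), d=4 → +e3, X_5=(1, -4, 7, 0)
t=5: X=(1, -4, 7, 0), d=5 → -e3, X_6=(1, -4, 6, 0)
t=6: X=(1, -4, 6, 0), d=1 → -e1, X_7=(0, -4, 6, 0)
t=7: X=(0, -4, 6, 0), d=0 → +e1, X_8=(1, -4, 6, 0)
t=8: X=(1, -4, 6, 0), d=5 → -e3, X_9=(1, -4, 5, 0)


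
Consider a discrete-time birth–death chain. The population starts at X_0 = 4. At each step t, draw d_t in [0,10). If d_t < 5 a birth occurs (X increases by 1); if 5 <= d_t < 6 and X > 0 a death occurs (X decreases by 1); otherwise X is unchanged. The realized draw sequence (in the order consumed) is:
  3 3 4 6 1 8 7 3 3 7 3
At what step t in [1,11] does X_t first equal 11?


t=0: X=4, d=3 → birth, X_1=5
t=1: X=5, d=3 → birth, X_2=6
t=2: X=6, d=4 → birth, X_3=7
t=3: X=7, d=6 → hold, X_4=7
t=4: X=7, d=1 → birth, X_5=8
t=5: X=8, d=8 → hold, X_6=8
t=6: X=8, d=7 → hold, X_7=8
t=7: X=8, d=3 → birth, X_8=9
t=8: X=9, d=3 → birth, X_9=10
t=9: X=10, d=7 → hold, X_10=10
t=10: X=10, d=3 → birth, X_11=11

11


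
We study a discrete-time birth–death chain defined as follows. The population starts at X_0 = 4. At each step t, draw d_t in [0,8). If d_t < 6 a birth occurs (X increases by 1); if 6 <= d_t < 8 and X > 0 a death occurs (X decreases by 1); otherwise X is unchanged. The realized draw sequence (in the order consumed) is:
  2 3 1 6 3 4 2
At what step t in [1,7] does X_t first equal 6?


2

t=0: X=4, d=2 → birth, X_1=5
t=1: X=5, d=3 → birth, X_2=6
t=2: X=6, d=1 → birth, X_3=7
t=3: X=7, d=6 → death, X_4=6
t=4: X=6, d=3 → birth, X_5=7
t=5: X=7, d=4 → birth, X_6=8
t=6: X=8, d=2 → birth, X_7=9


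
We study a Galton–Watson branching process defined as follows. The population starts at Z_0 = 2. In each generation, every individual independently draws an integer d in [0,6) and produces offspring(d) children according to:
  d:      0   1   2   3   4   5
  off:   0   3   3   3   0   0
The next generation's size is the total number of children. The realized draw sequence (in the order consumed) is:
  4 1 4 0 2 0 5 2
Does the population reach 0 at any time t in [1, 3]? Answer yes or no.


gen 0: Z_0=2, draws=[4, 1], offspring=[0, 3], Z_1=3
gen 1: Z_1=3, draws=[4, 0, 2], offspring=[0, 0, 3], Z_2=3
gen 2: Z_2=3, draws=[0, 5, 2], offspring=[0, 0, 3], Z_3=3

no


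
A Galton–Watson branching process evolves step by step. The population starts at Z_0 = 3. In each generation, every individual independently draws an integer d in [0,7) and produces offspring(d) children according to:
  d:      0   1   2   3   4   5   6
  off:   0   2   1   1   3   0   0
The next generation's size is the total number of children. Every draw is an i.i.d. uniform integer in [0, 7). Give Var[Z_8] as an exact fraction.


192/7

Outcome values over d=0..6: [0, 2, 1, 1, 3, 0, 0]
Σy = 7, Σy² = 15, M = 7
μ = 7/7 = 1,  σ² = 15/7 − (1)² = 8/7
V_0 = 0, E_0 = 3
V_1 = 8/7·E_0 + (1)²·V_0 = 24/7;  E_1 = 3
V_2 = 8/7·E_1 + (1)²·V_1 = 48/7;  E_2 = 3
V_3 = 8/7·E_2 + (1)²·V_2 = 72/7;  E_3 = 3
V_4 = 8/7·E_3 + (1)²·V_3 = 96/7;  E_4 = 3
V_5 = 8/7·E_4 + (1)²·V_4 = 120/7;  E_5 = 3
V_6 = 8/7·E_5 + (1)²·V_5 = 144/7;  E_6 = 3
V_7 = 8/7·E_6 + (1)²·V_6 = 24;  E_7 = 3
V_8 = 8/7·E_7 + (1)²·V_7 = 192/7;  E_8 = 3


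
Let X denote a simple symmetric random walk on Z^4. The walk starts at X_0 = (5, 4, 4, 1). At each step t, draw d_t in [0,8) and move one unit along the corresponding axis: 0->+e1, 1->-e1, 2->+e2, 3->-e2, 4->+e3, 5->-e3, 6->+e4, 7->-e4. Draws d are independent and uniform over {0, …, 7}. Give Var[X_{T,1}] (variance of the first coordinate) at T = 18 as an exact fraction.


9/2

Outcome values over d=0..7: [1, -1, 0, 0, 0, 0, 0, 0]
Σy = 0, Σy² = 2, M = 8
μ = 0/8 = 0,  σ² = 2/8 − (0)² = 1/4
Independent increments: Var[X_18] = 18·σ² = 18·(1/4) = 9/2


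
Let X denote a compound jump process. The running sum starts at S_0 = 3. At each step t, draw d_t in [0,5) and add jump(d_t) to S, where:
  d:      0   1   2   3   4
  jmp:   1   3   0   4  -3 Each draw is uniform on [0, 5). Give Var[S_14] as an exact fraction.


Outcome values over d=0..4: [1, 3, 0, 4, -3]
Σy = 5, Σy² = 35, M = 5
μ = 5/5 = 1,  σ² = 35/5 − (1)² = 6
Independent increments: Var[S_14] = 14·σ² = 14·(6) = 84

84


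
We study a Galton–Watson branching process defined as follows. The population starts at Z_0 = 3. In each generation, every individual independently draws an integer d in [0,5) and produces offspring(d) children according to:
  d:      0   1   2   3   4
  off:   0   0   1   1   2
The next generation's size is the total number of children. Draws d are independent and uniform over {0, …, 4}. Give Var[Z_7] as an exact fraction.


10621427712/6103515625

Outcome values over d=0..4: [0, 0, 1, 1, 2]
Σy = 4, Σy² = 6, M = 5
μ = 4/5 = 4/5,  σ² = 6/5 − (4/5)² = 14/25
V_0 = 0, E_0 = 3
V_1 = 14/25·E_0 + (4/5)²·V_0 = 42/25;  E_1 = 12/5
V_2 = 14/25·E_1 + (4/5)²·V_1 = 1512/625;  E_2 = 48/25
V_3 = 14/25·E_2 + (4/5)²·V_2 = 40992/15625;  E_3 = 192/125
V_4 = 14/25·E_3 + (4/5)²·V_3 = 991872/390625;  E_4 = 768/625
V_5 = 14/25·E_4 + (4/5)²·V_4 = 22589952/9765625;  E_5 = 3072/3125
V_6 = 14/25·E_5 + (4/5)²·V_5 = 495839232/244140625;  E_6 = 12288/15625
V_7 = 14/25·E_6 + (4/5)²·V_6 = 10621427712/6103515625;  E_7 = 49152/78125


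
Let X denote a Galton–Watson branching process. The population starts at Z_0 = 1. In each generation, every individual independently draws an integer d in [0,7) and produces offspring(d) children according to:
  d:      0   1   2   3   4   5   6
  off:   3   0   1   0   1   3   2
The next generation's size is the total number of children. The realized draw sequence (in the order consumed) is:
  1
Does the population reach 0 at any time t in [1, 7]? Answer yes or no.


gen 0: Z_0=1, draws=[1], offspring=[0], Z_1=0
gen 1: Z_1=0, draws=[], offspring=[], Z_2=0
gen 2: Z_2=0, draws=[], offspring=[], Z_3=0
gen 3: Z_3=0, draws=[], offspring=[], Z_4=0
gen 4: Z_4=0, draws=[], offspring=[], Z_5=0
gen 5: Z_5=0, draws=[], offspring=[], Z_6=0
gen 6: Z_6=0, draws=[], offspring=[], Z_7=0

yes


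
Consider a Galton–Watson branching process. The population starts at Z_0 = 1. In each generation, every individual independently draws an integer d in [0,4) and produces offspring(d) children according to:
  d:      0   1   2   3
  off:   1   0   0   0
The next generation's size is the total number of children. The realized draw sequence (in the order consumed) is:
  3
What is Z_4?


gen 0: Z_0=1, draws=[3], offspring=[0], Z_1=0
gen 1: Z_1=0, draws=[], offspring=[], Z_2=0
gen 2: Z_2=0, draws=[], offspring=[], Z_3=0
gen 3: Z_3=0, draws=[], offspring=[], Z_4=0

0


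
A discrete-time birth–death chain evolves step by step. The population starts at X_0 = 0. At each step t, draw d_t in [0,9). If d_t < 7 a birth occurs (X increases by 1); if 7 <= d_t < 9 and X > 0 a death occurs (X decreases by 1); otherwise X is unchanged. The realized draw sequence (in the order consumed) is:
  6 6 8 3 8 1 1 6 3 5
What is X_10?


6

t=0: X=0, d=6 → birth, X_1=1
t=1: X=1, d=6 → birth, X_2=2
t=2: X=2, d=8 → death, X_3=1
t=3: X=1, d=3 → birth, X_4=2
t=4: X=2, d=8 → death, X_5=1
t=5: X=1, d=1 → birth, X_6=2
t=6: X=2, d=1 → birth, X_7=3
t=7: X=3, d=6 → birth, X_8=4
t=8: X=4, d=3 → birth, X_9=5
t=9: X=5, d=5 → birth, X_10=6


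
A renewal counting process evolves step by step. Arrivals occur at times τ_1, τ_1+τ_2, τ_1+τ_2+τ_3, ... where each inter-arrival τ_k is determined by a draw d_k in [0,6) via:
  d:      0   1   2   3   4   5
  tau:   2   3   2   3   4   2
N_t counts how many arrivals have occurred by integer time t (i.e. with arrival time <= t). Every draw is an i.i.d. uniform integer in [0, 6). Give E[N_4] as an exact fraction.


Inter-arrival values over d=0..5: [2, 3, 2, 3, 4, 2]
Each d has probability 1/6, so the pmf of τ is: f(2) = 1/2, f(3) = 1/3, f(4) = 1/6
Renewal equation for m(n) = E[N_n]: condition on τ_1 = k (if k <= n, one arrival plus a fresh copy on the remaining n−k steps): m(n) = F(n) + Σ_{k<=n} f(k)·m(n−k), where F(n) = P(τ <= n) and m(0) = 0
m(1) = F(1) = 0
m(2) = F(2) = 1/2
m(3) = F(3) = 5/6
m(4) = F(4) + f(2)·m(2) = 1 + 1/2·1/2 = 5/4
E[N_4] = m(4) = 5/4

5/4


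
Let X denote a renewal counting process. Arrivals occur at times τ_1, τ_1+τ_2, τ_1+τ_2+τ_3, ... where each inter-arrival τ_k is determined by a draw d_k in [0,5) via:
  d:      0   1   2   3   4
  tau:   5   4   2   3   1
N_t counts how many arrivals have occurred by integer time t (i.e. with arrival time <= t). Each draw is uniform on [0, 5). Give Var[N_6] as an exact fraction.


Inter-arrival values over d=0..4: [5, 4, 2, 3, 1]
Each d has probability 1/5, so the pmf of τ is: f(1) = 1/5, f(2) = 1/5, f(3) = 1/5, f(4) = 1/5, f(5) = 1/5
Let p_n(j) = P(N_n = j), with p_0 = [1]. Condition on τ_1: p_n(0) = P(τ > n), and for j >= 1, p_n(j) = Σ_{k<=n} f(k)·p_{n−k}(j−1)
p_1 = [4/5, 1/5]  (j = 0..1)
p_2 = [3/5, 9/25, 1/25]  (j = 0..2)
p_3 = [2/5, 12/25, 14/125, 1/125]  (j = 0..3)
p_4 = [1/5, 14/25, 26/125, 19/625, 1/625]  (j = 0..4)
p_5 = [0, 3/5, 8/25, 9/125, 24/3125, 1/3125]  (j = 0..5)
p_6 = [0, 2/5, 11/25, 17/125, 69/3125, 29/15625, 1/15625]  (j = 0..6)
E[N_6] = Σ j·p_6(j) = 27906/15625;  E[N_6²] = Σ j²·p_6(j) = 59156/15625
Var[N_6] = 59156/15625 − (27906/15625)² = 145567664/244140625

145567664/244140625


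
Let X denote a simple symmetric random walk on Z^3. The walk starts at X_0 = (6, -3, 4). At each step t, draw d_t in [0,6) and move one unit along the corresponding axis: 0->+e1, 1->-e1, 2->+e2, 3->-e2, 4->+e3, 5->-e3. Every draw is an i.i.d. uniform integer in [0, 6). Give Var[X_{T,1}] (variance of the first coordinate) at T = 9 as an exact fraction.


Outcome values over d=0..5: [1, -1, 0, 0, 0, 0]
Σy = 0, Σy² = 2, M = 6
μ = 0/6 = 0,  σ² = 2/6 − (0)² = 1/3
Independent increments: Var[X_9] = 9·σ² = 9·(1/3) = 3

3


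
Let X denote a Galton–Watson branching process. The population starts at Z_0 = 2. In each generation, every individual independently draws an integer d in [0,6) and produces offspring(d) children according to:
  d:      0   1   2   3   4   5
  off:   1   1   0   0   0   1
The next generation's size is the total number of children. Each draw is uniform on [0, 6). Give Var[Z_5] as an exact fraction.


31/512

Outcome values over d=0..5: [1, 1, 0, 0, 0, 1]
Σy = 3, Σy² = 3, M = 6
μ = 3/6 = 1/2,  σ² = 3/6 − (1/2)² = 1/4
V_0 = 0, E_0 = 2
V_1 = 1/4·E_0 + (1/2)²·V_0 = 1/2;  E_1 = 1
V_2 = 1/4·E_1 + (1/2)²·V_1 = 3/8;  E_2 = 1/2
V_3 = 1/4·E_2 + (1/2)²·V_2 = 7/32;  E_3 = 1/4
V_4 = 1/4·E_3 + (1/2)²·V_3 = 15/128;  E_4 = 1/8
V_5 = 1/4·E_4 + (1/2)²·V_4 = 31/512;  E_5 = 1/16


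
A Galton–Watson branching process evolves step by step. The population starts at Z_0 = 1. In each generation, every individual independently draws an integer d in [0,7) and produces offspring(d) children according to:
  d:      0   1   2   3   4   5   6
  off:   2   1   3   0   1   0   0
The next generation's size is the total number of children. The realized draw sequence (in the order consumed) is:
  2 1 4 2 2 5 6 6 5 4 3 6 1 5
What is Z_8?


gen 0: Z_0=1, draws=[2], offspring=[3], Z_1=3
gen 1: Z_1=3, draws=[1, 4, 2], offspring=[1, 1, 3], Z_2=5
gen 2: Z_2=5, draws=[2, 5, 6, 6, 5], offspring=[3, 0, 0, 0, 0], Z_3=3
gen 3: Z_3=3, draws=[4, 3, 6], offspring=[1, 0, 0], Z_4=1
gen 4: Z_4=1, draws=[1], offspring=[1], Z_5=1
gen 5: Z_5=1, draws=[5], offspring=[0], Z_6=0
gen 6: Z_6=0, draws=[], offspring=[], Z_7=0
gen 7: Z_7=0, draws=[], offspring=[], Z_8=0

0


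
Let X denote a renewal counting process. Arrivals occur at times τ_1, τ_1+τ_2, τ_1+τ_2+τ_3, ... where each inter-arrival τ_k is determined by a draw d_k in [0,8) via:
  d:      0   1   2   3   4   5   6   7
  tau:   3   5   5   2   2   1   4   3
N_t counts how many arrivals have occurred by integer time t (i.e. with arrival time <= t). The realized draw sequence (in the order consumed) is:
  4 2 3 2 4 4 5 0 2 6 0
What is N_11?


draw d_1=4: τ_1=2, arrival time A_1=2
draw d_2=2: τ_2=5, arrival time A_2=7
draw d_3=3: τ_3=2, arrival time A_3=9
draw d_4=2: τ_4=5, arrival time A_4=14
draw d_5=4: τ_5=2, arrival time A_5=16
draw d_6=4: τ_6=2, arrival time A_6=18
draw d_7=5: τ_7=1, arrival time A_7=19
draw d_8=0: τ_8=3, arrival time A_8=22
draw d_9=2: τ_9=5, arrival time A_9=27
draw d_10=6: τ_10=4, arrival time A_10=31
draw d_11=0: τ_11=3, arrival time A_11=34
N_t over t=0..11: 0:0 1:0 2:1 3:1 4:1 5:1 6:1 7:2 8:2 9:3 10:3 11:3

3


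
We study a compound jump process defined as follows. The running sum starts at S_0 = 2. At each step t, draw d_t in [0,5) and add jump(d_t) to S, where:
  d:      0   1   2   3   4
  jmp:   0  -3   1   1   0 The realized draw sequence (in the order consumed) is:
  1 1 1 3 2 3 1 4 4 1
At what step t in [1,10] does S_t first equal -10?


10

t=0: S=2, d=1, jump=-3, S_1=-1
t=1: S=-1, d=1, jump=-3, S_2=-4
t=2: S=-4, d=1, jump=-3, S_3=-7
t=3: S=-7, d=3, jump=1, S_4=-6
t=4: S=-6, d=2, jump=1, S_5=-5
t=5: S=-5, d=3, jump=1, S_6=-4
t=6: S=-4, d=1, jump=-3, S_7=-7
t=7: S=-7, d=4, jump=0, S_8=-7
t=8: S=-7, d=4, jump=0, S_9=-7
t=9: S=-7, d=1, jump=-3, S_10=-10


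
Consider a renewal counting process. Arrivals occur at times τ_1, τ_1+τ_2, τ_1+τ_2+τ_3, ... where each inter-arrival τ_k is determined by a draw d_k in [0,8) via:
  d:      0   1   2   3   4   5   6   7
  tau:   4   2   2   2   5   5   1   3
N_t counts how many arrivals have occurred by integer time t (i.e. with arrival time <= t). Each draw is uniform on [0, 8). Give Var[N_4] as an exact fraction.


9872735/16777216

Inter-arrival values over d=0..7: [4, 2, 2, 2, 5, 5, 1, 3]
Each d has probability 1/8, so the pmf of τ is: f(1) = 1/8, f(2) = 3/8, f(3) = 1/8, f(4) = 1/8, f(5) = 1/4
Let p_n(j) = P(N_n = j), with p_0 = [1]. Condition on τ_1: p_n(0) = P(τ > n), and for j >= 1, p_n(j) = Σ_{k<=n} f(k)·p_{n−k}(j−1)
p_1 = [7/8, 1/8]  (j = 0..1)
p_2 = [1/2, 31/64, 1/64]  (j = 0..2)
p_3 = [3/8, 33/64, 55/512, 1/512]  (j = 0..3)
p_4 = [1/4, 15/32, 67/256, 79/4096, 1/4096]  (j = 0..4)
E[N_4] = Σ j·p_4(j) = 4305/4096;  E[N_4²] = Σ j²·p_4(j) = 6935/4096
Var[N_4] = 6935/4096 − (4305/4096)² = 9872735/16777216


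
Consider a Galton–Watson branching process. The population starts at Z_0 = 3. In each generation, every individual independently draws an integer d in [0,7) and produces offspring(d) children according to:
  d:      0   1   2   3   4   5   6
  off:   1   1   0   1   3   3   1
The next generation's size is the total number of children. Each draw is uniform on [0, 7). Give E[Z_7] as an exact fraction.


30000000/823543

Outcome values over d=0..6: [1, 1, 0, 1, 3, 3, 1]
Σy = 10, Σy² = 22, M = 7
μ = 10/7 = 10/7,  σ² = 22/7 − (10/7)² = 54/49
E[Z_0] = 3
E[Z_1] = 10/7·E[Z_0] = 30/7
E[Z_2] = 10/7·E[Z_1] = 300/49
E[Z_3] = 10/7·E[Z_2] = 3000/343
E[Z_4] = 10/7·E[Z_3] = 30000/2401
E[Z_5] = 10/7·E[Z_4] = 300000/16807
E[Z_6] = 10/7·E[Z_5] = 3000000/117649
E[Z_7] = 10/7·E[Z_6] = 30000000/823543


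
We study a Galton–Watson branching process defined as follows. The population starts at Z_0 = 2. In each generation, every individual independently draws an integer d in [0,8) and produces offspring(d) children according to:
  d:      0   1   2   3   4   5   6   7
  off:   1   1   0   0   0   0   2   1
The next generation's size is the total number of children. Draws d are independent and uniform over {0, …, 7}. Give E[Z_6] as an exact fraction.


Outcome values over d=0..7: [1, 1, 0, 0, 0, 0, 2, 1]
Σy = 5, Σy² = 7, M = 8
μ = 5/8 = 5/8,  σ² = 7/8 − (5/8)² = 31/64
E[Z_0] = 2
E[Z_1] = 5/8·E[Z_0] = 5/4
E[Z_2] = 5/8·E[Z_1] = 25/32
E[Z_3] = 5/8·E[Z_2] = 125/256
E[Z_4] = 5/8·E[Z_3] = 625/2048
E[Z_5] = 5/8·E[Z_4] = 3125/16384
E[Z_6] = 5/8·E[Z_5] = 15625/131072

15625/131072


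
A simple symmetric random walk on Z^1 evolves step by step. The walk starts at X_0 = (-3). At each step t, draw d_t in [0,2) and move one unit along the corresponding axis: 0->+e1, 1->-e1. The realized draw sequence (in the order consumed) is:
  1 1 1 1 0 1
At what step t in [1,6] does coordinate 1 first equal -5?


t=0: X=(-3), d=1 → -e1, X_1=(-4)
t=1: X=(-4), d=1 → -e1, X_2=(-5)
t=2: X=(-5), d=1 → -e1, X_3=(-6)
t=3: X=(-6), d=1 → -e1, X_4=(-7)
t=4: X=(-7), d=0 → +e1, X_5=(-6)
t=5: X=(-6), d=1 → -e1, X_6=(-7)

2


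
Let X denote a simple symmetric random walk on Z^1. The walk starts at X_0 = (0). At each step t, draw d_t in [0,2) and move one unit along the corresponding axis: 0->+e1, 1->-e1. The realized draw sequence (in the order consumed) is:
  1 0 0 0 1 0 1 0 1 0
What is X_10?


t=0: X=(0), d=1 → -e1, X_1=(-1)
t=1: X=(-1), d=0 → +e1, X_2=(0)
t=2: X=(0), d=0 → +e1, X_3=(1)
t=3: X=(1), d=0 → +e1, X_4=(2)
t=4: X=(2), d=1 → -e1, X_5=(1)
t=5: X=(1), d=0 → +e1, X_6=(2)
t=6: X=(2), d=1 → -e1, X_7=(1)
t=7: X=(1), d=0 → +e1, X_8=(2)
t=8: X=(2), d=1 → -e1, X_9=(1)
t=9: X=(1), d=0 → +e1, X_10=(2)

(2)


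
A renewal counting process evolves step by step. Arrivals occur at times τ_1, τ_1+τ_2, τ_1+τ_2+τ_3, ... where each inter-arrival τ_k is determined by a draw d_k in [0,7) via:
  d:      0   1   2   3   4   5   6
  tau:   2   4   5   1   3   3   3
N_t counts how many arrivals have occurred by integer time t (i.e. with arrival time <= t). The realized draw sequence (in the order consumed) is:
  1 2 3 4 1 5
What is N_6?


1

draw d_1=1: τ_1=4, arrival time A_1=4
draw d_2=2: τ_2=5, arrival time A_2=9
draw d_3=3: τ_3=1, arrival time A_3=10
draw d_4=4: τ_4=3, arrival time A_4=13
draw d_5=1: τ_5=4, arrival time A_5=17
draw d_6=5: τ_6=3, arrival time A_6=20
N_t over t=0..6: 0:0 1:0 2:0 3:0 4:1 5:1 6:1


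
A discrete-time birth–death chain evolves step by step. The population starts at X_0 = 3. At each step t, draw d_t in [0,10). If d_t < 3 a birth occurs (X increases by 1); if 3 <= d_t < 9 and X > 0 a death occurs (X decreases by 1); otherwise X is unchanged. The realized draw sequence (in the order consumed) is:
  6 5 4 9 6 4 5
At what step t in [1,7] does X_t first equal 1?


2

t=0: X=3, d=6 → death, X_1=2
t=1: X=2, d=5 → death, X_2=1
t=2: X=1, d=4 → death, X_3=0
t=3: X=0, d=9 → hold, X_4=0
t=4: X=0, d=6 → hold, X_5=0
t=5: X=0, d=4 → hold, X_6=0
t=6: X=0, d=5 → hold, X_7=0


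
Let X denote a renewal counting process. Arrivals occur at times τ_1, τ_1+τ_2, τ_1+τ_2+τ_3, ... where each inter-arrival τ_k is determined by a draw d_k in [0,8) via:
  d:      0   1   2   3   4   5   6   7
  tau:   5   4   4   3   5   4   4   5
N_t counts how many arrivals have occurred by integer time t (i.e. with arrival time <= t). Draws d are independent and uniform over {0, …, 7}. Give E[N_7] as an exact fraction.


73/64

Inter-arrival values over d=0..7: [5, 4, 4, 3, 5, 4, 4, 5]
Each d has probability 1/8, so the pmf of τ is: f(3) = 1/8, f(4) = 1/2, f(5) = 3/8
Renewal equation for m(n) = E[N_n]: condition on τ_1 = k (if k <= n, one arrival plus a fresh copy on the remaining n−k steps): m(n) = F(n) + Σ_{k<=n} f(k)·m(n−k), where F(n) = P(τ <= n) and m(0) = 0
m(1) = F(1) = 0
m(2) = F(2) = 0
m(3) = F(3) = 1/8
m(4) = F(4) = 5/8
m(5) = F(5) = 1
m(6) = F(6) + f(3)·m(3) = 1 + 1/8·1/8 = 65/64
m(7) = F(7) + f(3)·m(4) + f(4)·m(3) = 1 + 1/8·5/8 + 1/2·1/8 = 73/64
E[N_7] = m(7) = 73/64


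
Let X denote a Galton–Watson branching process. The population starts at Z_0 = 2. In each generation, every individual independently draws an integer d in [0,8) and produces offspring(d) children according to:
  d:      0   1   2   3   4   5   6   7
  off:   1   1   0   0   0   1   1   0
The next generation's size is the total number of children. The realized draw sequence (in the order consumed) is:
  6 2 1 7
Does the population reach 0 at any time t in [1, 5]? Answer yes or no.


gen 0: Z_0=2, draws=[6, 2], offspring=[1, 0], Z_1=1
gen 1: Z_1=1, draws=[1], offspring=[1], Z_2=1
gen 2: Z_2=1, draws=[7], offspring=[0], Z_3=0
gen 3: Z_3=0, draws=[], offspring=[], Z_4=0
gen 4: Z_4=0, draws=[], offspring=[], Z_5=0

yes


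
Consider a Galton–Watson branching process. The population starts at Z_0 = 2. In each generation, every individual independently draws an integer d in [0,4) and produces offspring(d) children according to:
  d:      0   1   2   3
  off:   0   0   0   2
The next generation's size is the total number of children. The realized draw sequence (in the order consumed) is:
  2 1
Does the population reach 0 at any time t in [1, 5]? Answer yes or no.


yes

gen 0: Z_0=2, draws=[2, 1], offspring=[0, 0], Z_1=0
gen 1: Z_1=0, draws=[], offspring=[], Z_2=0
gen 2: Z_2=0, draws=[], offspring=[], Z_3=0
gen 3: Z_3=0, draws=[], offspring=[], Z_4=0
gen 4: Z_4=0, draws=[], offspring=[], Z_5=0


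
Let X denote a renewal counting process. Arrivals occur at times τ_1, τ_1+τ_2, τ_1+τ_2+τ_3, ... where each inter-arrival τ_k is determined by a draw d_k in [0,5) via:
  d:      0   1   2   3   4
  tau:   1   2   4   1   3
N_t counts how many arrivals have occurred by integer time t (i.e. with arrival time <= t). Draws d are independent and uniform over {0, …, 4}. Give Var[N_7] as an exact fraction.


Inter-arrival values over d=0..4: [1, 2, 4, 1, 3]
Each d has probability 1/5, so the pmf of τ is: f(1) = 2/5, f(2) = 1/5, f(3) = 1/5, f(4) = 1/5
Let p_n(j) = P(N_n = j), with p_0 = [1]. Condition on τ_1: p_n(0) = P(τ > n), and for j >= 1, p_n(j) = Σ_{k<=n} f(k)·p_{n−k}(j−1)
p_1 = [3/5, 2/5]  (j = 0..1)
p_2 = [2/5, 11/25, 4/25]  (j = 0..2)
p_3 = [1/5, 12/25, 32/125, 8/125]  (j = 0..3)
p_4 = [0, 12/25, 9/25, 84/625, 16/625]  (j = 0..4)
p_5 = [0, 6/25, 57/125, 142/625, 208/3125, 32/3125]  (j = 0..5)
p_6 = [0, 3/25, 47/125, 211/625, 408/3125, 496/15625, 64/15625]  (j = 0..6)
p_7 = [0, 1/25, 36/125, 228/625, 688/3125, 1104/15625, 1152/78125, 128/78125]  (j = 0..7)
E[N_7] = Σ j·p_7(j) = 237833/78125;  E[N_7²] = Σ j²·p_7(j) = 810569/78125
Var[N_7] = 810569/78125 − (237833/78125)² = 6761167236/6103515625

6761167236/6103515625
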